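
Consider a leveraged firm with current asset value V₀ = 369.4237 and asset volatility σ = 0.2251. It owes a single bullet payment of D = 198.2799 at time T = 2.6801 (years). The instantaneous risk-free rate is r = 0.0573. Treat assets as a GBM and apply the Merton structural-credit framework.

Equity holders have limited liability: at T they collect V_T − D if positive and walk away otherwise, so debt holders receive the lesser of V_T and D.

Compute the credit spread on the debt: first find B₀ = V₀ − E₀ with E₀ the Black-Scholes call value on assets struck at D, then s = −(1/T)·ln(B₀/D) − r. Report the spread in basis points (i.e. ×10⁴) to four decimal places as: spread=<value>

d₁ = [ln(V₀/D) + (r + σ²/2)T] / (σ√T)
   = [ln(369.4237/198.2799) + (0.0573 + 0.5·0.2251²)·2.6801] / (0.2251·√2.6801)
   = [0.622265 + 0.221470] / 0.368511 = 2.289575
d₂ = d₁ − σ√T = 2.289575 − 0.368511 = 1.921064
N(d₁) = 0.988977,  N(d₂) = 0.972638,  e^(−rT) = 0.857641
E₀ = V₀·N(d₁) − D·e^(−rT)·N(d₂)
   = 369.4237·0.988977 − 198.2799·0.857641·0.972638 = 199.951549
B₀ = V₀ − E₀ = 369.4237 − 199.951549 = 169.472151
spread = −(1/T)·ln(B₀/D) − r = −(1/2.6801)·ln(169.472151/198.2799) − 0.0573 = 0.00127657
in basis points: 0.00127657 × 10⁴ = 12.7657 bp

spread=12.7657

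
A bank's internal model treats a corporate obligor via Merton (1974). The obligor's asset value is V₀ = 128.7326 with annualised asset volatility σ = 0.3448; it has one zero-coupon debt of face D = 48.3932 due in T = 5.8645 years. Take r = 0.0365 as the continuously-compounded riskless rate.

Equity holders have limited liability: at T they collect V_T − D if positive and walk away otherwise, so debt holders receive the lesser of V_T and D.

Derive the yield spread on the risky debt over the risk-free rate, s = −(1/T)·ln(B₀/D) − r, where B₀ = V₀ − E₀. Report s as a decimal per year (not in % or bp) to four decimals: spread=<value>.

spread=0.0086

d₁ = [ln(V₀/D) + (r + σ²/2)T] / (σ√T)
   = [ln(128.7326/48.3932) + (0.0365 + 0.5·0.3448²)·5.8645] / (0.3448·√5.8645)
   = [0.978378 + 0.562661] / 0.834993 = 1.845571
d₂ = d₁ − σ√T = 1.845571 − 0.834993 = 1.010578
N(d₁) = 0.967523,  N(d₂) = 0.843891,  e^(−rT) = 0.807305
E₀ = V₀·N(d₁) − D·e^(−rT)·N(d₂)
   = 128.7326·0.967523 − 48.3932·0.807305·0.843891 = 91.582547
B₀ = V₀ − E₀ = 128.7326 − 91.582547 = 37.150053
spread = −(1/T)·ln(B₀/D) − r = −(1/5.8645)·ln(37.150053/48.3932) − 0.0365 = 0.00858383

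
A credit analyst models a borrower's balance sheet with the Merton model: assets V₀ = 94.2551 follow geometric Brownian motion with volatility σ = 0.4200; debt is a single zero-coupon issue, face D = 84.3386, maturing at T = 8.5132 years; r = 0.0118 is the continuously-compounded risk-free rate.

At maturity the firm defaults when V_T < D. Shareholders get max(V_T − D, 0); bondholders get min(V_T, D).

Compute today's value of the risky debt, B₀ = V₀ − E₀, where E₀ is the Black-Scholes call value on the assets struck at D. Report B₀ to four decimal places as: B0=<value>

d₁ = [ln(V₀/D) + (r + σ²/2)T] / (σ√T)
   = [ln(94.2551/84.3386) + (0.0118 + 0.5·0.4200²)·8.5132] / (0.4200·√8.5132)
   = [0.111165 + 0.851320] / 1.225450 = 0.785414
d₂ = d₁ − σ√T = 0.785414 − 1.225450 = -0.440037
N(d₁) = 0.783894,  N(d₂) = 0.329955,  e^(−rT) = 0.904425
E₀ = V₀·N(d₁) − D·e^(−rT)·N(d₂)
   = 94.2551·0.783894 − 84.3386·0.904425·0.329955 = 48.717739
B₀ = V₀ − E₀ = 94.2551 − 48.717739 = 45.537361

B0=45.5374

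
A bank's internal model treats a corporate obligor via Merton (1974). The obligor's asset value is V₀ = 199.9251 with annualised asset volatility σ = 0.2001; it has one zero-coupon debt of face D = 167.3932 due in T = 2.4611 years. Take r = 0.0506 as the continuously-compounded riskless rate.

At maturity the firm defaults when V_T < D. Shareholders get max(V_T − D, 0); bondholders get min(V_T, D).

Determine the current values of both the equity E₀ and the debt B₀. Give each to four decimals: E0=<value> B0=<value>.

d₁ = [ln(V₀/D) + (r + σ²/2)T] / (σ√T)
   = [ln(199.9251/167.3932) + (0.0506 + 0.5·0.2001²)·2.4611] / (0.2001·√2.4611)
   = [0.177597 + 0.173803] / 0.313915 = 1.119413
d₂ = d₁ − σ√T = 1.119413 − 0.313915 = 0.805498
N(d₁) = 0.868518,  N(d₂) = 0.789734,  e^(−rT) = 0.882910
E₀ = V₀·N(d₁) − D·e^(−rT)·N(d₂)
   = 199.9251·0.868518 − 167.3932·0.882910·0.789734 = 56.921264
B₀ = V₀ − E₀ = 199.9251 − 56.921264 = 143.003836

E0=56.9213 B0=143.0038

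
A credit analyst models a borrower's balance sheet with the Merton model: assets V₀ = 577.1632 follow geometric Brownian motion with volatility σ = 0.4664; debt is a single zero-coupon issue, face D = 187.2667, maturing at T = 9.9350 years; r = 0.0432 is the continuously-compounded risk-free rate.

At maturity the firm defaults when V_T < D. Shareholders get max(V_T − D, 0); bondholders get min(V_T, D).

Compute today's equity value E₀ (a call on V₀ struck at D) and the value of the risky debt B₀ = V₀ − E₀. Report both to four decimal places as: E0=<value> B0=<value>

d₁ = [ln(V₀/D) + (r + σ²/2)T] / (σ√T)
   = [ln(577.1632/187.2667) + (0.0432 + 0.5·0.4664²)·9.9350] / (0.4664·√9.9350)
   = [1.125591 + 1.509767] / 1.470085 = 1.792657
d₂ = d₁ − σ√T = 1.792657 − 1.470085 = 0.322572
N(d₁) = 0.963486,  N(d₂) = 0.626490,  e^(−rT) = 0.651035
E₀ = V₀·N(d₁) − D·e^(−rT)·N(d₂)
   = 577.1632·0.963486 − 187.2667·0.651035·0.626490 = 479.708811
B₀ = V₀ − E₀ = 577.1632 − 479.708811 = 97.454389

E0=479.7088 B0=97.4544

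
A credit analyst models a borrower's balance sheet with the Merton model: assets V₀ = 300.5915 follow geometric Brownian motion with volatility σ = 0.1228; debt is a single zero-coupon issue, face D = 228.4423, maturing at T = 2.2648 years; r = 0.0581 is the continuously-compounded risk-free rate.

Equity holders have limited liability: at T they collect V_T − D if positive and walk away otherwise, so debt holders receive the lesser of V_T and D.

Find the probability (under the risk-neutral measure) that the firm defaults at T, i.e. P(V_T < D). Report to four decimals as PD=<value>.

PD=0.0177

d₁ = [ln(V₀/D) + (r + σ²/2)T] / (σ√T)
   = [ln(300.5915/228.4423) + (0.0581 + 0.5·0.1228²)·2.2648] / (0.1228·√2.2648)
   = [0.274469 + 0.148661] / 0.184805 = 2.289604
d₂ = d₁ − σ√T = 2.289604 − 0.184805 = 2.104799
risk-neutral PD = N(−d₂) = N(-2.104799) = 0.017654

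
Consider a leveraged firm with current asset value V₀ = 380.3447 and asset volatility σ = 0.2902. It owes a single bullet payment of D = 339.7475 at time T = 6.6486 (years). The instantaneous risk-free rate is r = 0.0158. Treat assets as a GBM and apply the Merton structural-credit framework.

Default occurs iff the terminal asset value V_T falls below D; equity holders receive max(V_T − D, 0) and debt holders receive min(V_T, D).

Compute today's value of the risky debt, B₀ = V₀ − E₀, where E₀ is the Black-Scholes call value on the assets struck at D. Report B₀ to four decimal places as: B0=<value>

B0=239.0209

d₁ = [ln(V₀/D) + (r + σ²/2)T] / (σ√T)
   = [ln(380.3447/339.7475) + (0.0158 + 0.5·0.2902²)·6.6486] / (0.2902·√6.6486)
   = [0.112875 + 0.385007] / 0.748277 = 0.665372
d₂ = d₁ − σ√T = 0.665372 − 0.748277 = -0.082905
N(d₁) = 0.747094,  N(d₂) = 0.466963,  e^(−rT) = 0.900281
E₀ = V₀·N(d₁) − D·e^(−rT)·N(d₂)
   = 380.3447·0.747094 − 339.7475·0.900281·0.466963 = 141.323783
B₀ = V₀ − E₀ = 380.3447 − 141.323783 = 239.020917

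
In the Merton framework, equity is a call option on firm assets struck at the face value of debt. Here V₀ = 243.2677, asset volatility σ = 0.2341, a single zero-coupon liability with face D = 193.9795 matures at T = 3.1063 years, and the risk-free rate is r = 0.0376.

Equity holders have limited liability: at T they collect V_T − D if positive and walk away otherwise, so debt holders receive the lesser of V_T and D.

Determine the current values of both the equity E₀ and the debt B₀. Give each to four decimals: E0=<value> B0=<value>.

d₁ = [ln(V₀/D) + (r + σ²/2)T] / (σ√T)
   = [ln(243.2677/193.9795) + (0.0376 + 0.5·0.2341²)·3.1063] / (0.2341·√3.1063)
   = [0.226410 + 0.201914] / 0.412594 = 1.038124
d₂ = d₁ − σ√T = 1.038124 − 0.412594 = 0.625530
N(d₁) = 0.850394,  N(d₂) = 0.734188,  e^(−rT) = 0.889766
E₀ = V₀·N(d₁) − D·e^(−rT)·N(d₂)
   = 243.2677·0.850394 − 193.9795·0.889766·0.734188 = 80.155134
B₀ = V₀ − E₀ = 243.2677 − 80.155134 = 163.112566

E0=80.1551 B0=163.1126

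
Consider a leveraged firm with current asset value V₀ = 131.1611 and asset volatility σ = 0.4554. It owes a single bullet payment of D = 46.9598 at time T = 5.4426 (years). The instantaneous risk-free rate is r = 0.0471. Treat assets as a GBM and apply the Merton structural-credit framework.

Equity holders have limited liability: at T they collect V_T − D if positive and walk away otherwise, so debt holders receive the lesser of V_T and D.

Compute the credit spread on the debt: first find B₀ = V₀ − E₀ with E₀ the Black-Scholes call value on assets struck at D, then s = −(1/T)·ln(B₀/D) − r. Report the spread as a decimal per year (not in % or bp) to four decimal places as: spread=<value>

d₁ = [ln(V₀/D) + (r + σ²/2)T] / (σ√T)
   = [ln(131.1611/46.9598) + (0.0471 + 0.5·0.4554²)·5.4426] / (0.4554·√5.4426)
   = [1.027134 + 0.820715] / 1.062420 = 1.739283
d₂ = d₁ − σ√T = 1.739283 − 1.062420 = 0.676863
N(d₁) = 0.959007,  N(d₂) = 0.750754,  e^(−rT) = 0.773874
E₀ = V₀·N(d₁) − D·e^(−rT)·N(d₂)
   = 131.1611·0.959007 − 46.9598·0.773874·0.750754 = 98.501374
B₀ = V₀ − E₀ = 131.1611 − 98.501374 = 32.659726
spread = −(1/T)·ln(B₀/D) − r = −(1/5.4426)·ln(32.659726/46.9598) − 0.0471 = 0.01962348

spread=0.0196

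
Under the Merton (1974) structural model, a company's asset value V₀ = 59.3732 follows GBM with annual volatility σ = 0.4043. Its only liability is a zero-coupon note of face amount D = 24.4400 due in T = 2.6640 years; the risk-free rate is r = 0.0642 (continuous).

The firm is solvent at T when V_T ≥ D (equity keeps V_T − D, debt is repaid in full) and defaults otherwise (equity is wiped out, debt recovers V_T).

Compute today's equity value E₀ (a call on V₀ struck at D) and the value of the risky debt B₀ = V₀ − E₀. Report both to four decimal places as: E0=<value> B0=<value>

d₁ = [ln(V₀/D) + (r + σ²/2)T] / (σ√T)
   = [ln(59.3732/24.4400) + (0.0642 + 0.5·0.4043²)·2.6640] / (0.4043·√2.6640)
   = [0.887622 + 0.388756] / 0.659889 = 1.934230
d₂ = d₁ − σ√T = 1.934230 − 0.659889 = 1.274342
N(d₁) = 0.973458,  N(d₂) = 0.898729,  e^(−rT) = 0.842797
E₀ = V₀·N(d₁) − D·e^(−rT)·N(d₂)
   = 59.3732·0.973458 − 24.4400·0.842797·0.898729 = 39.285308
B₀ = V₀ − E₀ = 59.3732 − 39.285308 = 20.087892

E0=39.2853 B0=20.0879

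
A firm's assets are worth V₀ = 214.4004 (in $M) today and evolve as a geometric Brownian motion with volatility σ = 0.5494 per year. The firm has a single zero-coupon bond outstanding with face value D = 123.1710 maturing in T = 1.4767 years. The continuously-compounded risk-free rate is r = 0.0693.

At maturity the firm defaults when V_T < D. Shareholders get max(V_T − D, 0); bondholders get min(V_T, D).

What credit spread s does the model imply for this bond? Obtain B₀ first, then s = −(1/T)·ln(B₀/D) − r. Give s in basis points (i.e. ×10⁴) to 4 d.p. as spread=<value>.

spread=542.2372

d₁ = [ln(V₀/D) + (r + σ²/2)T] / (σ√T)
   = [ln(214.4004/123.1710) + (0.0693 + 0.5·0.5494²)·1.4767] / (0.5494·√1.4767)
   = [0.554272 + 0.325199] / 0.667628 = 1.317306
d₂ = d₁ − σ√T = 1.317306 − 0.667628 = 0.649678
N(d₁) = 0.906132,  N(d₂) = 0.742050,  e^(−rT) = 0.902727
E₀ = V₀·N(d₁) − D·e^(−rT)·N(d₂)
   = 214.4004·0.906132 − 123.1710·0.902727·0.742050 = 111.766718
B₀ = V₀ − E₀ = 214.4004 − 111.766718 = 102.633682
spread = −(1/T)·ln(B₀/D) − r = −(1/1.4767)·ln(102.633682/123.1710) − 0.0693 = 0.05422372
in basis points: 0.05422372 × 10⁴ = 542.2372 bp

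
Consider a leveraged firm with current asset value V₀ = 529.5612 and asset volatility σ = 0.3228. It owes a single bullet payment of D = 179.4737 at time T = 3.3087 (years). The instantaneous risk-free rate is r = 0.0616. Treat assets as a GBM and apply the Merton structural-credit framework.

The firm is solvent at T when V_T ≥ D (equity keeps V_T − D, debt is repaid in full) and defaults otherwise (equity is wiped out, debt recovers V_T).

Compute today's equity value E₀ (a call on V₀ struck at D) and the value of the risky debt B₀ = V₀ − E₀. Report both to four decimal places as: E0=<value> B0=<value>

d₁ = [ln(V₀/D) + (r + σ²/2)T] / (σ√T)
   = [ln(529.5612/179.4737) + (0.0616 + 0.5·0.3228²)·3.3087] / (0.3228·√3.3087)
   = [1.082020 + 0.376199] / 0.587168 = 2.483479
d₂ = d₁ − σ√T = 2.483479 − 0.587168 = 1.896311
N(d₁) = 0.993495,  N(d₂) = 0.971041,  e^(−rT) = 0.815612
E₀ = V₀·N(d₁) − D·e^(−rT)·N(d₂)
   = 529.5612·0.993495 − 179.4737·0.815612·0.971041 = 383.974366
B₀ = V₀ − E₀ = 529.5612 − 383.974366 = 145.586834

E0=383.9744 B0=145.5868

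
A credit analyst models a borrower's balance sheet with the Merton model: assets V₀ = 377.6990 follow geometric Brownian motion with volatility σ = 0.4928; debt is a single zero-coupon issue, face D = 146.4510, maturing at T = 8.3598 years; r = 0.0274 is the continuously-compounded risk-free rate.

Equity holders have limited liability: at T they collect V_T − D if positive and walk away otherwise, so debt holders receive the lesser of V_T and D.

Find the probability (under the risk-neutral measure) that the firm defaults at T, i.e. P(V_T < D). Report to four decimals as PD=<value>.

PD=0.4549

d₁ = [ln(V₀/D) + (r + σ²/2)T] / (σ√T)
   = [ln(377.6990/146.4510) + (0.0274 + 0.5·0.4928²)·8.3598] / (0.4928·√8.3598)
   = [0.947407 + 1.244155] / 1.424848 = 1.538102
d₂ = d₁ − σ√T = 1.538102 − 1.424848 = 0.113253
risk-neutral PD = N(−d₂) = N(-0.113253) = 0.454915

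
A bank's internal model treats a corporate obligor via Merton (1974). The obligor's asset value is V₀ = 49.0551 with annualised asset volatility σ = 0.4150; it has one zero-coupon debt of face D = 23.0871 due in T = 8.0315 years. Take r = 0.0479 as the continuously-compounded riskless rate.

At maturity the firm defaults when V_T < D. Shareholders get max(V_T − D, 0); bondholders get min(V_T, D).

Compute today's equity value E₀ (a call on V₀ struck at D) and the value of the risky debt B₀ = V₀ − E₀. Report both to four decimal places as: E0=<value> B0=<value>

d₁ = [ln(V₀/D) + (r + σ²/2)T] / (σ√T)
   = [ln(49.0551/23.0871) + (0.0479 + 0.5·0.4150²)·8.0315] / (0.4150·√8.0315)
   = [0.753670 + 1.076321] / 1.176106 = 1.555975
d₂ = d₁ − σ√T = 1.555975 − 1.176106 = 0.379869
N(d₁) = 0.940143,  N(d₂) = 0.647979,  e^(−rT) = 0.680649
E₀ = V₀·N(d₁) − D·e^(−rT)·N(d₂)
   = 49.0551·0.940143 − 23.0871·0.680649·0.647979 = 35.936337
B₀ = V₀ − E₀ = 49.0551 − 35.936337 = 13.118763

E0=35.9363 B0=13.1188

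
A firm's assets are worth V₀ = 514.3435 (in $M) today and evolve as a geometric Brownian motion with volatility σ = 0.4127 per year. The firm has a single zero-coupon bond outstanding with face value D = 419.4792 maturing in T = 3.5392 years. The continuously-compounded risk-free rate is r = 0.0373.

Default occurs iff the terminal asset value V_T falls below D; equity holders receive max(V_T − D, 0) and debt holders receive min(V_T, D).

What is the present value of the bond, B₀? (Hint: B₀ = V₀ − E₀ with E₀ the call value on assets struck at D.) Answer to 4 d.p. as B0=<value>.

B0=296.2031

d₁ = [ln(V₀/D) + (r + σ²/2)T] / (σ√T)
   = [ln(514.3435/419.4792) + (0.0373 + 0.5·0.4127²)·3.5392] / (0.4127·√3.5392)
   = [0.203877 + 0.433413] / 0.776403 = 0.820824
d₂ = d₁ − σ√T = 0.820824 − 0.776403 = 0.044422
N(d₁) = 0.794127,  N(d₂) = 0.517716,  e^(−rT) = 0.876330
E₀ = V₀·N(d₁) − D·e^(−rT)·N(d₂)
   = 514.3435·0.794127 − 419.4792·0.876330·0.517716 = 218.140411
B₀ = V₀ − E₀ = 514.3435 − 218.140411 = 296.203089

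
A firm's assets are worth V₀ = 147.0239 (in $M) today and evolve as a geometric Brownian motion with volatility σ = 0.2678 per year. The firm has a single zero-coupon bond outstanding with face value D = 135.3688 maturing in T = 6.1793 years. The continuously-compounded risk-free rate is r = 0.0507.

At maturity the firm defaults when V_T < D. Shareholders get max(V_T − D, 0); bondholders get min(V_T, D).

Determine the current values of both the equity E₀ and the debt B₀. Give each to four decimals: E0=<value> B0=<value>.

E0=61.3266 B0=85.6973

d₁ = [ln(V₀/D) + (r + σ²/2)T] / (σ√T)
   = [ln(147.0239/135.3688) + (0.0507 + 0.5·0.2678²)·6.1793] / (0.2678·√6.1793)
   = [0.082592 + 0.534870] / 0.665703 = 0.927535
d₂ = d₁ − σ√T = 0.927535 − 0.665703 = 0.261833
N(d₁) = 0.823176,  N(d₂) = 0.603275,  e^(−rT) = 0.731038
E₀ = V₀·N(d₁) − D·e^(−rT)·N(d₂)
   = 147.0239·0.823176 − 135.3688·0.731038·0.603275 = 61.326620
B₀ = V₀ − E₀ = 147.0239 − 61.326620 = 85.697280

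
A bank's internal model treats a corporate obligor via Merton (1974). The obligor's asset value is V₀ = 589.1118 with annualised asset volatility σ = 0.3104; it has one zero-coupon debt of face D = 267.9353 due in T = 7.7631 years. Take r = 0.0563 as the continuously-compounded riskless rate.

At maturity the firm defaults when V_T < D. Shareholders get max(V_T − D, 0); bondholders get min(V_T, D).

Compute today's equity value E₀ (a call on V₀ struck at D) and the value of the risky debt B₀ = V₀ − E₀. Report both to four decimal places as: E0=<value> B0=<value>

d₁ = [ln(V₀/D) + (r + σ²/2)T] / (σ√T)
   = [ln(589.1118/267.9353) + (0.0563 + 0.5·0.3104²)·7.7631] / (0.3104·√7.7631)
   = [0.787870 + 0.811043] / 0.864847 = 1.848781
d₂ = d₁ − σ√T = 1.848781 − 0.864847 = 0.983934
N(d₁) = 0.967755,  N(d₂) = 0.837426,  e^(−rT) = 0.645931
E₀ = V₀·N(d₁) − D·e^(−rT)·N(d₂)
   = 589.1118·0.967755 − 267.9353·0.645931·0.837426 = 425.184639
B₀ = V₀ − E₀ = 589.1118 − 425.184639 = 163.927161

E0=425.1846 B0=163.9272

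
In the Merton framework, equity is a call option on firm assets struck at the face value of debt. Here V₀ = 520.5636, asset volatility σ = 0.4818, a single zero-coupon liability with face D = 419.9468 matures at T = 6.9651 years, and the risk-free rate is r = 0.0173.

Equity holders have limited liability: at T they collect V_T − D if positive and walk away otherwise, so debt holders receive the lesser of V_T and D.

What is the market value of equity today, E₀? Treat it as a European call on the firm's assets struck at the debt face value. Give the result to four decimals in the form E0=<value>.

d₁ = [ln(V₀/D) + (r + σ²/2)T] / (σ√T)
   = [ln(520.5636/419.9468) + (0.0173 + 0.5·0.4818²)·6.9651] / (0.4818·√6.9651)
   = [0.214784 + 0.928905] / 1.271541 = 0.899451
d₂ = d₁ − σ√T = 0.899451 − 1.271541 = -0.372090
N(d₁) = 0.815794,  N(d₂) = 0.354913,  e^(−rT) = 0.886480
E₀ = V₀·N(d₁) − D·e^(−rT)·N(d₂)
   = 520.5636·0.815794 − 419.9468·0.886480·0.354913 = 292.547506

E0=292.5475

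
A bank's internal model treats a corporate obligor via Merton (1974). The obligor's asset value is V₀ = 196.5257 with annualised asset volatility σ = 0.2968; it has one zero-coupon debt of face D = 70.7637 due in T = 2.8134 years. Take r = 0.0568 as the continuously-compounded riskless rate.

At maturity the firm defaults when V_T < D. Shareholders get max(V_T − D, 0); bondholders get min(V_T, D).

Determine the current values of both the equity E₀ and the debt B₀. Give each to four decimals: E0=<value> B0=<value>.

d₁ = [ln(V₀/D) + (r + σ²/2)T] / (σ√T)
   = [ln(196.5257/70.7637) + (0.0568 + 0.5·0.2968²)·2.8134] / (0.2968·√2.8134)
   = [1.021447 + 0.283718] / 0.497828 = 2.621716
d₂ = d₁ − σ√T = 2.621716 − 0.497828 = 2.123888
N(d₁) = 0.995626,  N(d₂) = 0.983160,  e^(−rT) = 0.852313
E₀ = V₀·N(d₁) − D·e^(−rT)·N(d₂)
   = 196.5257·0.995626 − 70.7637·0.852313·0.983160 = 136.368828
B₀ = V₀ − E₀ = 196.5257 − 136.368828 = 60.156872

E0=136.3688 B0=60.1569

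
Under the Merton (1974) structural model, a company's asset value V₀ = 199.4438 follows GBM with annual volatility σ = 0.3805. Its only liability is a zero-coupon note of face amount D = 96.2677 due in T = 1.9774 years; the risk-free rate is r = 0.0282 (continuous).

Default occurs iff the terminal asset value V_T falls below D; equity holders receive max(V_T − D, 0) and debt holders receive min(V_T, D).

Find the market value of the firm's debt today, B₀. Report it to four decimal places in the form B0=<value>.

B0=88.8198

d₁ = [ln(V₀/D) + (r + σ²/2)T] / (σ√T)
   = [ln(199.4438/96.2677) + (0.0282 + 0.5·0.3805²)·1.9774] / (0.3805·√1.9774)
   = [0.728400 + 0.198907] / 0.535059 = 1.733091
d₂ = d₁ − σ√T = 1.733091 − 0.535059 = 1.198032
N(d₁) = 0.958460,  N(d₂) = 0.884548,  e^(−rT) = 0.945764
E₀ = V₀·N(d₁) − D·e^(−rT)·N(d₂)
   = 199.4438·0.958460 − 96.2677·0.945764·0.884548 = 110.624002
B₀ = V₀ − E₀ = 199.4438 − 110.624002 = 88.819798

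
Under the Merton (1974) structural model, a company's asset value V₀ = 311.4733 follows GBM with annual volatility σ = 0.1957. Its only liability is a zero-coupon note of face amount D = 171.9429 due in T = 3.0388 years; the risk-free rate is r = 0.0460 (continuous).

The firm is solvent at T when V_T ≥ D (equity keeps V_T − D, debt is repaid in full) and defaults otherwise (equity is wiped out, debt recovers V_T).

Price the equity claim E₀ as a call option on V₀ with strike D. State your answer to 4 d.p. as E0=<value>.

E0=162.3691

d₁ = [ln(V₀/D) + (r + σ²/2)T] / (σ√T)
   = [ln(311.4733/171.9429) + (0.0460 + 0.5·0.1957²)·3.0388] / (0.1957·√3.0388)
   = [0.594151 + 0.197976] / 0.341147 = 2.321949
d₂ = d₁ − σ√T = 2.321949 − 0.341147 = 1.980802
N(d₁) = 0.989882,  N(d₂) = 0.976193,  e^(−rT) = 0.869545
E₀ = V₀·N(d₁) − D·e^(−rT)·N(d₂)
   = 311.4733·0.989882 − 171.9429·0.869545·0.976193 = 162.369114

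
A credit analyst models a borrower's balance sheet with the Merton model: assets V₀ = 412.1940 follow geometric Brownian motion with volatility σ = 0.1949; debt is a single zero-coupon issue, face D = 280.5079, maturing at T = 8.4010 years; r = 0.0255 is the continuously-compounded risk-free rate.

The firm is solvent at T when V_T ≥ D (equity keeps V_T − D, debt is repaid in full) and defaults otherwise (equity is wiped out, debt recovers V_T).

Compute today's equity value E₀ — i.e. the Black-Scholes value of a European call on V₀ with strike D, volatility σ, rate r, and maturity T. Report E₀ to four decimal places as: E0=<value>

d₁ = [ln(V₀/D) + (r + σ²/2)T] / (σ√T)
   = [ln(412.1940/280.5079) + (0.0255 + 0.5·0.1949²)·8.4010] / (0.1949·√8.4010)
   = [0.384892 + 0.373786] / 0.564907 = 1.343013
d₂ = d₁ − σ√T = 1.343013 − 0.564907 = 0.778105
N(d₁) = 0.910366,  N(d₂) = 0.781747,  e^(−rT) = 0.807166
E₀ = V₀·N(d₁) − D·e^(−rT)·N(d₂)
   = 412.1940·0.910366 − 280.5079·0.807166·0.781747 = 198.247095

E0=198.2471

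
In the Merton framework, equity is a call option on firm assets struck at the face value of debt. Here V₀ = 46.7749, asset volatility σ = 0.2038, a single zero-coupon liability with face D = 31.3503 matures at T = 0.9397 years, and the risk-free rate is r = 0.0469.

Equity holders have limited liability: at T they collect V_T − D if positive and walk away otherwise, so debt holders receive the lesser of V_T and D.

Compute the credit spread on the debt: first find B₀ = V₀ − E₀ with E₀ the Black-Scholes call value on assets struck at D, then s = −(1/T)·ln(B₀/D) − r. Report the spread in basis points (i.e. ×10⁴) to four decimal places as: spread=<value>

d₁ = [ln(V₀/D) + (r + σ²/2)T] / (σ√T)
   = [ln(46.7749/31.3503) + (0.0469 + 0.5·0.2038²)·0.9397] / (0.2038·√0.9397)
   = [0.400123 + 0.063587] / 0.197560 = 2.347186
d₂ = d₁ − σ√T = 2.347186 − 0.197560 = 2.149626
N(d₁) = 0.990542,  N(d₂) = 0.984208,  e^(−rT) = 0.956885
E₀ = V₀·N(d₁) − D·e^(−rT)·N(d₂)
   = 46.7749·0.990542 − 31.3503·0.956885·0.984208 = 16.807622
B₀ = V₀ − E₀ = 46.7749 − 16.807622 = 29.967278
spread = −(1/T)·ln(B₀/D) − r = −(1/0.9397)·ln(29.967278/31.3503) − 0.0469 = 0.00111297
in basis points: 0.00111297 × 10⁴ = 11.1297 bp

spread=11.1297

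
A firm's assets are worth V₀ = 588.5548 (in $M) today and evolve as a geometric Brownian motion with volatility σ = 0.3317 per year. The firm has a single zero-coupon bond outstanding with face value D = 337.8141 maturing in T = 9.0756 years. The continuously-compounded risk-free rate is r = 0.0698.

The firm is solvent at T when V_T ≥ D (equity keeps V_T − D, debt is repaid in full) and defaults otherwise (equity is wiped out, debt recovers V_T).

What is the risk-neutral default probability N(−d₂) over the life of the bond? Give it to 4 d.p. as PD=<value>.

d₁ = [ln(V₀/D) + (r + σ²/2)T] / (σ√T)
   = [ln(588.5548/337.8141) + (0.0698 + 0.5·0.3317²)·9.0756] / (0.3317·√9.0756)
   = [0.555174 + 1.132748] / 0.999271 = 1.689154
d₂ = d₁ − σ√T = 1.689154 − 0.999271 = 0.689883
risk-neutral PD = N(−d₂) = N(-0.689883) = 0.245134

PD=0.2451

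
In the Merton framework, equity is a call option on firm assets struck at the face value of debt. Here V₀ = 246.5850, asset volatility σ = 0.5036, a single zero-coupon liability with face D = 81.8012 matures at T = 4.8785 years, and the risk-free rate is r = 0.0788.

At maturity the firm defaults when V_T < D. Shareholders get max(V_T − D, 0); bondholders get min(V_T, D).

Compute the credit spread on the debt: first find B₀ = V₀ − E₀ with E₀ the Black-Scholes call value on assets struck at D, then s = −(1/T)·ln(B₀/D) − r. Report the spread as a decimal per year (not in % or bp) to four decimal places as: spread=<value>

d₁ = [ln(V₀/D) + (r + σ²/2)T] / (σ√T)
   = [ln(246.5850/81.8012) + (0.0788 + 0.5·0.5036²)·4.8785] / (0.5036·√4.8785)
   = [1.103415 + 1.003051] / 1.112318 = 1.893763
d₂ = d₁ − σ√T = 1.893763 − 1.112318 = 0.781445
N(d₁) = 0.970872,  N(d₂) = 0.782730,  e^(−rT) = 0.680841
E₀ = V₀·N(d₁) − D·e^(−rT)·N(d₂)
   = 246.5850·0.970872 − 81.8012·0.680841·0.782730 = 195.809343
B₀ = V₀ − E₀ = 246.5850 − 195.809343 = 50.775657
spread = −(1/T)·ln(B₀/D) − r = −(1/4.8785)·ln(50.775657/81.8012) − 0.0788 = 0.01895031

spread=0.0190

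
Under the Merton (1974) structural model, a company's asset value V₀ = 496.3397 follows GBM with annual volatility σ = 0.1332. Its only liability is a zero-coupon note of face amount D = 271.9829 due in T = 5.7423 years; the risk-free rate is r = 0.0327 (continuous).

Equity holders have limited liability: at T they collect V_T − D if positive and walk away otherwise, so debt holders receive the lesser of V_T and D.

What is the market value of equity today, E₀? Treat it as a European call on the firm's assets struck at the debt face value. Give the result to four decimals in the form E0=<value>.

E0=271.1498

d₁ = [ln(V₀/D) + (r + σ²/2)T] / (σ√T)
   = [ln(496.3397/271.9829) + (0.0327 + 0.5·0.1332²)·5.7423] / (0.1332·√5.7423)
   = [0.601521 + 0.238714] / 0.319188 = 2.632411
d₂ = d₁ − σ√T = 2.632411 − 0.319188 = 2.313223
N(d₁) = 0.995761,  N(d₂) = 0.989645,  e^(−rT) = 0.828803
E₀ = V₀·N(d₁) − D·e^(−rT)·N(d₂)
   = 496.3397·0.995761 − 271.9829·0.828803·0.989645 = 271.149809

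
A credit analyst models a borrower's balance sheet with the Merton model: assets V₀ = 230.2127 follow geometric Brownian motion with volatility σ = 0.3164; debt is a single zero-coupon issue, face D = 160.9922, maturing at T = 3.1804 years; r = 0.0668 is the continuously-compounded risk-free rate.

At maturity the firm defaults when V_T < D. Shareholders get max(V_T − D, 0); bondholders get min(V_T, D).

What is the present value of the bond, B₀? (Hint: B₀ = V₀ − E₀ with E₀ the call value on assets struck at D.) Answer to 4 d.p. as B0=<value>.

B0=122.3985

d₁ = [ln(V₀/D) + (r + σ²/2)T] / (σ√T)
   = [ln(230.2127/160.9922) + (0.0668 + 0.5·0.3164²)·3.1804] / (0.3164·√3.1804)
   = [0.357648 + 0.371644] / 0.564258 = 1.292480
d₂ = d₁ − σ√T = 1.292480 − 0.564258 = 0.728223
N(d₁) = 0.901905,  N(d₂) = 0.766761,  e^(−rT) = 0.808600
E₀ = V₀·N(d₁) − D·e^(−rT)·N(d₂)
   = 230.2127·0.901905 − 160.9922·0.808600·0.766761 = 107.814177
B₀ = V₀ − E₀ = 230.2127 − 107.814177 = 122.398523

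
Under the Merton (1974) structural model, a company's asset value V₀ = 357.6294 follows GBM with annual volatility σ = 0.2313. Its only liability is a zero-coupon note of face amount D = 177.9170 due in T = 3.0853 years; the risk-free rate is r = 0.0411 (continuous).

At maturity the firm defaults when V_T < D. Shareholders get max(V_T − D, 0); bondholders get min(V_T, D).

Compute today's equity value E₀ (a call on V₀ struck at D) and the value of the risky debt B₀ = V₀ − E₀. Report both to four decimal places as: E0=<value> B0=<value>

E0=201.6415 B0=155.9879

d₁ = [ln(V₀/D) + (r + σ²/2)T] / (σ√T)
   = [ln(357.6294/177.9170) + (0.0411 + 0.5·0.2313²)·3.0853] / (0.2313·√3.0853)
   = [0.698180 + 0.209337] / 0.406279 = 2.233729
d₂ = d₁ − σ√T = 2.233729 − 0.406279 = 1.827450
N(d₁) = 0.987250,  N(d₂) = 0.966184,  e^(−rT) = 0.880905
E₀ = V₀·N(d₁) − D·e^(−rT)·N(d₂)
   = 357.6294·0.987250 − 177.9170·0.880905·0.966184 = 201.641462
B₀ = V₀ − E₀ = 357.6294 − 201.641462 = 155.987938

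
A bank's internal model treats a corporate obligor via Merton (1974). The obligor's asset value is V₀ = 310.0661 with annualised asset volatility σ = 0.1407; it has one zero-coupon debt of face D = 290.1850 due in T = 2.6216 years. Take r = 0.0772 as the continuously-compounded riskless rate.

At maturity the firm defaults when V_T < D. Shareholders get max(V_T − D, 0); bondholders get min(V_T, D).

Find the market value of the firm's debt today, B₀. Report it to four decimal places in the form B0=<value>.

B0=233.4179

d₁ = [ln(V₀/D) + (r + σ²/2)T] / (σ√T)
   = [ln(310.0661/290.1850) + (0.0772 + 0.5·0.1407²)·2.6216] / (0.1407·√2.6216)
   = [0.066267 + 0.228337] / 0.227812 = 1.293185
d₂ = d₁ − σ√T = 1.293185 − 0.227812 = 1.065373
N(d₁) = 0.902027,  N(d₂) = 0.856646,  e^(−rT) = 0.816778
E₀ = V₀·N(d₁) − D·e^(−rT)·N(d₂)
   = 310.0661·0.902027 − 290.1850·0.816778·0.856646 = 76.648233
B₀ = V₀ − E₀ = 310.0661 − 76.648233 = 233.417867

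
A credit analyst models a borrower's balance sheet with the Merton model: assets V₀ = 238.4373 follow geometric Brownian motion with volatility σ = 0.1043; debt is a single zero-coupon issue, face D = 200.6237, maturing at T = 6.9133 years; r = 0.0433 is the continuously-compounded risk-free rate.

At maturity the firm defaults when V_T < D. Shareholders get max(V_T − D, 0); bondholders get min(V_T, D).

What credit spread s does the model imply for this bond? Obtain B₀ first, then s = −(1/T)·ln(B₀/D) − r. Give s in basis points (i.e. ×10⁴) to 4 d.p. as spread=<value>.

d₁ = [ln(V₀/D) + (r + σ²/2)T] / (σ√T)
   = [ln(238.4373/200.6237) + (0.0433 + 0.5·0.1043²)·6.9133] / (0.1043·√6.9133)
   = [0.172675 + 0.336949] / 0.274238 = 1.858332
d₂ = d₁ − σ√T = 1.858332 − 0.274238 = 1.584094
N(d₁) = 0.968439,  N(d₂) = 0.943414,  e^(−rT) = 0.741303
E₀ = V₀·N(d₁) − D·e^(−rT)·N(d₂)
   = 238.4373·0.968439 − 200.6237·0.741303·0.943414 = 90.604707
B₀ = V₀ − E₀ = 238.4373 − 90.604707 = 147.832593
spread = −(1/T)·ln(B₀/D) − r = −(1/6.9133)·ln(147.832593/200.6237) − 0.0433 = 0.00086856
in basis points: 0.00086856 × 10⁴ = 8.6856 bp

spread=8.6856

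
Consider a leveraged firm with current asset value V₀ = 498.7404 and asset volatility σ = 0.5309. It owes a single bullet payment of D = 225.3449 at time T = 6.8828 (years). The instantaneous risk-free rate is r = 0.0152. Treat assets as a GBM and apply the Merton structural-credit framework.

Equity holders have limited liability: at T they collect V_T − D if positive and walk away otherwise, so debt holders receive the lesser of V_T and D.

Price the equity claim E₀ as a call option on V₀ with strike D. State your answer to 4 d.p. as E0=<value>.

d₁ = [ln(V₀/D) + (r + σ²/2)T] / (σ√T)
   = [ln(498.7404/225.3449) + (0.0152 + 0.5·0.5309²)·6.8828] / (0.5309·√6.8828)
   = [0.794454 + 1.074594] / 1.392821 = 1.341915
d₂ = d₁ − σ√T = 1.341915 − 1.392821 = -0.050906
N(d₁) = 0.910188,  N(d₂) = 0.479700,  e^(−rT) = 0.900668
E₀ = V₀·N(d₁) − D·e^(−rT)·N(d₂)
   = 498.7404·0.910188 − 225.3449·0.900668·0.479700 = 356.587229

E0=356.5872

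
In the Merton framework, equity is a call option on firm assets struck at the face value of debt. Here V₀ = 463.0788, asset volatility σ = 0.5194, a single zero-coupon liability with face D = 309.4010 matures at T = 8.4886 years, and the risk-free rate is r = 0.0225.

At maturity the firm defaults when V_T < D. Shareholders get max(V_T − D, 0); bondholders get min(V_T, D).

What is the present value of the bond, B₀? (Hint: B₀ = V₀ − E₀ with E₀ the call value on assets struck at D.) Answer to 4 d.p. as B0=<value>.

B0=149.4761

d₁ = [ln(V₀/D) + (r + σ²/2)T] / (σ√T)
   = [ln(463.0788/309.4010) + (0.0225 + 0.5·0.5194²)·8.4886] / (0.5194·√8.4886)
   = [0.403259 + 1.336005] / 1.513282 = 1.149332
d₂ = d₁ − σ√T = 1.149332 − 1.513282 = -0.363950
N(d₁) = 0.874791,  N(d₂) = 0.357948,  e^(−rT) = 0.826138
E₀ = V₀·N(d₁) − D·e^(−rT)·N(d₂)
   = 463.0788·0.874791 − 309.4010·0.826138·0.357948 = 313.602691
B₀ = V₀ − E₀ = 463.0788 − 313.602691 = 149.476109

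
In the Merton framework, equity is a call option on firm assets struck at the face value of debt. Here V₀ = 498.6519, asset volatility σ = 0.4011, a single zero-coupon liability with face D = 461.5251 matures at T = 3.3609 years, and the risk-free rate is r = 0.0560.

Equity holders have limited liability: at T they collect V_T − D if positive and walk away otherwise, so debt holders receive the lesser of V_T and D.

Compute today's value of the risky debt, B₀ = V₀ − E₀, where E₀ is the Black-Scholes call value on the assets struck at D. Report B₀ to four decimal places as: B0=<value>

d₁ = [ln(V₀/D) + (r + σ²/2)T] / (σ√T)
   = [ln(498.6519/461.5251) + (0.0560 + 0.5·0.4011²)·3.3609] / (0.4011·√3.3609)
   = [0.077372 + 0.458563] / 0.735327 = 0.728839
d₂ = d₁ − σ√T = 0.728839 − 0.735327 = -0.006488
N(d₁) = 0.766950,  N(d₂) = 0.497412,  e^(−rT) = 0.828440
E₀ = V₀·N(d₁) − D·e^(−rT)·N(d₂)
   = 498.6519·0.766950 − 461.5251·0.828440·0.497412 = 192.257640
B₀ = V₀ − E₀ = 498.6519 − 192.257640 = 306.394260

B0=306.3943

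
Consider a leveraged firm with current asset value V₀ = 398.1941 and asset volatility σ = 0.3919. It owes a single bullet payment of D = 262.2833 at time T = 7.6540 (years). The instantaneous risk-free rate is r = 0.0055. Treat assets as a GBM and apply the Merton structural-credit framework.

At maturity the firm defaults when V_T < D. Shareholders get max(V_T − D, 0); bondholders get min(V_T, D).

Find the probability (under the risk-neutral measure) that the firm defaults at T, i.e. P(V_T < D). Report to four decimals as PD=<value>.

d₁ = [ln(V₀/D) + (r + σ²/2)T] / (σ√T)
   = [ln(398.1941/262.2833) + (0.0055 + 0.5·0.3919²)·7.6540] / (0.3919·√7.6540)
   = [0.417514 + 0.629869] / 1.084225 = 0.966020
d₂ = d₁ − σ√T = 0.966020 − 1.084225 = -0.118205
risk-neutral PD = N(−d₂) = N(0.118205) = 0.547047

PD=0.5470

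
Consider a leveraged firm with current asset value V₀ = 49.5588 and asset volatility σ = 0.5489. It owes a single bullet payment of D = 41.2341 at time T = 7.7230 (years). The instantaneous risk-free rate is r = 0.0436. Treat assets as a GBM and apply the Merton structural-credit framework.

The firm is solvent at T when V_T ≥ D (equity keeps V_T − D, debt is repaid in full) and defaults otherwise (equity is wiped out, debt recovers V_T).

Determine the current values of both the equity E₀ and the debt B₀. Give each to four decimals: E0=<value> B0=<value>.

E0=32.9633 B0=16.5955

d₁ = [ln(V₀/D) + (r + σ²/2)T] / (σ√T)
   = [ln(49.5588/41.2341) + (0.0436 + 0.5·0.5489²)·7.7230] / (0.5489·√7.7230)
   = [0.183894 + 1.500159] / 1.525409 = 1.104001
d₂ = d₁ − σ√T = 1.104001 − 1.525409 = -0.421408
N(d₁) = 0.865204,  N(d₂) = 0.336729,  e^(−rT) = 0.714107
E₀ = V₀·N(d₁) − D·e^(−rT)·N(d₂)
   = 49.5588·0.865204 − 41.2341·0.714107·0.336729 = 32.963294
B₀ = V₀ − E₀ = 49.5588 − 32.963294 = 16.595506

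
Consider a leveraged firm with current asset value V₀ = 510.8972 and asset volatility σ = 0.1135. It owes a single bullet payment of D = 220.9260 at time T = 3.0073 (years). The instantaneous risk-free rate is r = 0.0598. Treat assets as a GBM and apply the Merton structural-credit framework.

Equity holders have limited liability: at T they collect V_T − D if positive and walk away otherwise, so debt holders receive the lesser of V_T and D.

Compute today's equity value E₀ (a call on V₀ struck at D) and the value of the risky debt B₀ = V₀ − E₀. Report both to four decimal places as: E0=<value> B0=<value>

d₁ = [ln(V₀/D) + (r + σ²/2)T] / (σ√T)
   = [ln(510.8972/220.9260) + (0.0598 + 0.5·0.1135²)·3.0073] / (0.1135·√3.0073)
   = [0.838341 + 0.199207] / 0.196827 = 5.271373
d₂ = d₁ − σ√T = 5.271373 − 0.196827 = 5.074546
N(d₁) = 1.000000,  N(d₂) = 1.000000,  e^(−rT) = 0.835407
E₀ = V₀·N(d₁) − D·e^(−rT)·N(d₂)
   = 510.8972·1.000000 − 220.9260·0.835407·1.000000 = 326.334128
B₀ = V₀ − E₀ = 510.8972 − 326.334128 = 184.563072

E0=326.3341 B0=184.5631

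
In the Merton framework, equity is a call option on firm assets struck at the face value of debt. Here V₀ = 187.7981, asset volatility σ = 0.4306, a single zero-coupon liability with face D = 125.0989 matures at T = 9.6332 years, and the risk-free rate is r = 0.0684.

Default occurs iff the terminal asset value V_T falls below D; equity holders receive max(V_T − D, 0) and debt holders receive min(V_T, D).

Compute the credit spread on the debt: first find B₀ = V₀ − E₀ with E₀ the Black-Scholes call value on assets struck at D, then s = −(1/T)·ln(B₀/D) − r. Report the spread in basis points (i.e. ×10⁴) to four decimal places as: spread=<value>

spread=286.9834

d₁ = [ln(V₀/D) + (r + σ²/2)T] / (σ√T)
   = [ln(187.7981/125.0989) + (0.0684 + 0.5·0.4306²)·9.6332] / (0.4306·√9.6332)
   = [0.406263 + 1.551987] / 1.336470 = 1.465240
d₂ = d₁ − σ√T = 1.465240 − 1.336470 = 0.128770
N(d₁) = 0.928572,  N(d₂) = 0.551230,  e^(−rT) = 0.517415
E₀ = V₀·N(d₁) − D·e^(−rT)·N(d₂)
   = 187.7981·0.928572 − 125.0989·0.517415·0.551230 = 138.704094
B₀ = V₀ − E₀ = 187.7981 − 138.704094 = 49.094006
spread = −(1/T)·ln(B₀/D) − r = −(1/9.6332)·ln(49.094006/125.0989) − 0.0684 = 0.02869834
in basis points: 0.02869834 × 10⁴ = 286.9834 bp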